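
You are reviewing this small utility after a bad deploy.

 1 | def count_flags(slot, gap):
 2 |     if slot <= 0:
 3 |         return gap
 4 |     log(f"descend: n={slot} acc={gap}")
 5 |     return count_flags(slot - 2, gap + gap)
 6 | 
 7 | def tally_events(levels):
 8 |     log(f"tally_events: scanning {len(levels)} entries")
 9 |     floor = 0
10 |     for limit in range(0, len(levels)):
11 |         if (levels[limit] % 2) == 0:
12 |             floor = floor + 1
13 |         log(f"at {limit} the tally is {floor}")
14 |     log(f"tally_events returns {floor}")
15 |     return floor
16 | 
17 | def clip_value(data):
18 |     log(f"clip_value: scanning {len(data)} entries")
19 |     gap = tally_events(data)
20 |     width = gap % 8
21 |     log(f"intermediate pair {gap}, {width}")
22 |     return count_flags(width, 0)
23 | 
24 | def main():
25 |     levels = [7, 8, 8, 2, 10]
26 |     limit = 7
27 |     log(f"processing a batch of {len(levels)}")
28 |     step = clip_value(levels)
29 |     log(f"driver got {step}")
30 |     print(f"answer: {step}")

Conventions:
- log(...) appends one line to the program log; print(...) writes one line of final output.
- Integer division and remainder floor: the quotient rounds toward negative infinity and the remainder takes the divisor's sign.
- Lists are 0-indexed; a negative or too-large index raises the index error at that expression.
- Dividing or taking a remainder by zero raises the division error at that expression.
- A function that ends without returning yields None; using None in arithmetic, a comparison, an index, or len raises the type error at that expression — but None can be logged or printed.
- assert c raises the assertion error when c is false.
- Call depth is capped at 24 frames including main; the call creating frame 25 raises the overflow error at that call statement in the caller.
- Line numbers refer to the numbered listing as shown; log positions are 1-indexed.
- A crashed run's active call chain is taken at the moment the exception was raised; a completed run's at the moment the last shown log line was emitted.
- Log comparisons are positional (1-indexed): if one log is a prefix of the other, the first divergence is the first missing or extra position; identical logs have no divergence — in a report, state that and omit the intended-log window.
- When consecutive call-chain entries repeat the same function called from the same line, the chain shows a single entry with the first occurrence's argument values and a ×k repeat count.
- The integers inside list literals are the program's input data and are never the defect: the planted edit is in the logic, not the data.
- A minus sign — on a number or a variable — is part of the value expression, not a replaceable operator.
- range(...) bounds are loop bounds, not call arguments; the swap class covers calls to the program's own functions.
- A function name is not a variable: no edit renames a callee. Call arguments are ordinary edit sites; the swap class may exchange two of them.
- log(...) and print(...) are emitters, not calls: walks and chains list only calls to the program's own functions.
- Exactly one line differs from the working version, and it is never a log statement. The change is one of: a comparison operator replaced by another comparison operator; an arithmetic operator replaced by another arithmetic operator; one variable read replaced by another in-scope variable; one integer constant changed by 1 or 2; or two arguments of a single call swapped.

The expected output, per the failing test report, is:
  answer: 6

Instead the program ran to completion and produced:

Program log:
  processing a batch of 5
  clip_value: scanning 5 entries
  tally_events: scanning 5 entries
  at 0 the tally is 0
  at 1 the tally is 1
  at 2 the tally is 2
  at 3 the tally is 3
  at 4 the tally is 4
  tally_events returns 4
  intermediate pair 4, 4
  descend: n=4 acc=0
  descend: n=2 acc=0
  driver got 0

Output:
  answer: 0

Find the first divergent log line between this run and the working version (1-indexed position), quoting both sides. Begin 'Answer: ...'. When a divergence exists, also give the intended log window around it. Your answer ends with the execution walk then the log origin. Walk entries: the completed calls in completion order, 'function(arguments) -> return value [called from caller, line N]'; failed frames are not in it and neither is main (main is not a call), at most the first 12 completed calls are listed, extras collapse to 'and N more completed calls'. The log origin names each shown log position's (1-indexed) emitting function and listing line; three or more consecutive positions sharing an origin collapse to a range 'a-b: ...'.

Answer: position 12 — shown 'descend: n=2 acc=0', intended 'descend: n=2 acc=4'.
Intended log window:
  10: intermediate pair 4, 4
  11: descend: n=4 acc=0
  12: descend: n=2 acc=4
  13: driver got 6
Execution walk:
  tally_events([7, 8, 8, 2, 10]) -> 4  [called from clip_value, line 19]
  count_flags(0, 0) -> 0  [called from count_flags, line 5]
  count_flags(2, 0) -> 0  [called from count_flags, line 5]
  count_flags(4, 0) -> 0  [called from clip_value, line 22]
  clip_value([7, 8, 8, 2, 10]) -> 0  [called from main, line 28]
Origin of each log line:
  1 — main, line 27
  2 — clip_value, line 18
  3 — tally_events, line 8
  4-8 — tally_events, line 13
  9 — tally_events, line 14
  10 — clip_value, line 21
  11 — count_flags, line 4
  12 — count_flags, line 4
  13 — main, line 29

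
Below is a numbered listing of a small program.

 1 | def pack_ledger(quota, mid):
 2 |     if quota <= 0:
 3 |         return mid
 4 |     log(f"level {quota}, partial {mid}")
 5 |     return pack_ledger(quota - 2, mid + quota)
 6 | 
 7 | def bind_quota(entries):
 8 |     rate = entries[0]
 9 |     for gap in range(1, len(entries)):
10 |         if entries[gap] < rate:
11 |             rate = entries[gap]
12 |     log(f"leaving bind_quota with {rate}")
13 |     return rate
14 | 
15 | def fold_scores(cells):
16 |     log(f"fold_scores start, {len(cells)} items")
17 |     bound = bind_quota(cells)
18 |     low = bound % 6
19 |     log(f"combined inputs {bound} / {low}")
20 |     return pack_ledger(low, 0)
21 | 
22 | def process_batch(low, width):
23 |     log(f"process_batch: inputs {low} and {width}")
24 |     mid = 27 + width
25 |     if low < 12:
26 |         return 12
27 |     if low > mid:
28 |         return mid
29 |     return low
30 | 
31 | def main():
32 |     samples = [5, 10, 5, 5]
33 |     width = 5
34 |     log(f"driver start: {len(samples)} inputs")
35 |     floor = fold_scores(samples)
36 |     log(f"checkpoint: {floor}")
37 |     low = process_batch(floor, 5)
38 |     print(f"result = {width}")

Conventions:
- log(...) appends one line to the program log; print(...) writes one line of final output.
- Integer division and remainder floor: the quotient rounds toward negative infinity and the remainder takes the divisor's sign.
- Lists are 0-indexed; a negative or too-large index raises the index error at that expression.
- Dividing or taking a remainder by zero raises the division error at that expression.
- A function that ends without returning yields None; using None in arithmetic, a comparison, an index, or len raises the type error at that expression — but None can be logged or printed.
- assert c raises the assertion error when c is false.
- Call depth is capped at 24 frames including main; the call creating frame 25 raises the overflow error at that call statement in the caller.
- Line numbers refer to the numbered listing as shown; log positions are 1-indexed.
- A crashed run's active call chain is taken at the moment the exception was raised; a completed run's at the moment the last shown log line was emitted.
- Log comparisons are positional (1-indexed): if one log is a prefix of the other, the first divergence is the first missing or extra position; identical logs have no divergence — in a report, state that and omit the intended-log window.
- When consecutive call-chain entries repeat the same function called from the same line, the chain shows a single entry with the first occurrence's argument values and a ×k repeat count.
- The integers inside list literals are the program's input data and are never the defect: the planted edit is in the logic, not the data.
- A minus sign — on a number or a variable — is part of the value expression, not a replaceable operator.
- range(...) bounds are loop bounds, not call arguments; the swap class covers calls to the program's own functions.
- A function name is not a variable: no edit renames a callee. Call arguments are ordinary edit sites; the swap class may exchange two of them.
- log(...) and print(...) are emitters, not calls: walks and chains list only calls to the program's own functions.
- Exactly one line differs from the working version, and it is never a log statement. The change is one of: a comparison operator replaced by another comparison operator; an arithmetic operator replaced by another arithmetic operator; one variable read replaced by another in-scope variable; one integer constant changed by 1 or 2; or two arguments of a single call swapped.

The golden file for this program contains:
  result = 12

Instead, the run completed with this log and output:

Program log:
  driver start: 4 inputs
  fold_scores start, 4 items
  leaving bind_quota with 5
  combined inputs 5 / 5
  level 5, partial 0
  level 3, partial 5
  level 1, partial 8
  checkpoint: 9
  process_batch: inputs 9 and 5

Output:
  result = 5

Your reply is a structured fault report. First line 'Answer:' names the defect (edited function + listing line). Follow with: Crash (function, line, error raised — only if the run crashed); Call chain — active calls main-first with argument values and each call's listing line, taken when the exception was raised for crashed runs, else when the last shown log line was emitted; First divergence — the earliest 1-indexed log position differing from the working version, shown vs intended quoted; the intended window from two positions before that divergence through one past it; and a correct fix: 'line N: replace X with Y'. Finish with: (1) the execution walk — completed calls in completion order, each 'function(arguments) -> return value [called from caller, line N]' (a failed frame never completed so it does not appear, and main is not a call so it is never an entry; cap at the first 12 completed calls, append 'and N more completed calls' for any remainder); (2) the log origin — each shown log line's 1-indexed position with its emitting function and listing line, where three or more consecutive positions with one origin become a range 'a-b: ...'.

Answer: the defect is in main at line 38.
The tell: Nothing in the log betrays the bug — only the output does.
Call chain: main -> process_batch(9, 5) (called at line 37).
First divergence: none; the two logs match at every position.
Execution walk:
  bind_quota([5, 10, 5, 5]) -> 5  [called from fold_scores, line 17]
  pack_ledger(-1, 9) -> 9  [called from pack_ledger, line 5]
  pack_ledger(1, 8) -> 9  [called from pack_ledger, line 5]
  pack_ledger(3, 5) -> 9  [called from pack_ledger, line 5]
  pack_ledger(5, 0) -> 9  [called from fold_scores, line 20]
  fold_scores([5, 10, 5, 5]) -> 9  [called from main, line 35]
  process_batch(9, 5) -> 12  [called from main, line 37]
Log origins:
  1: emitted by main (line 34)
  2: emitted by fold_scores (line 16)
  3: emitted by bind_quota (line 12)
  4: emitted by fold_scores (line 19)
  5-7: emitted by pack_ledger (line 4)
  8: emitted by main (line 36)
  9: emitted by process_batch (line 23)
A correct fix: line 38: replace `width` with `low`.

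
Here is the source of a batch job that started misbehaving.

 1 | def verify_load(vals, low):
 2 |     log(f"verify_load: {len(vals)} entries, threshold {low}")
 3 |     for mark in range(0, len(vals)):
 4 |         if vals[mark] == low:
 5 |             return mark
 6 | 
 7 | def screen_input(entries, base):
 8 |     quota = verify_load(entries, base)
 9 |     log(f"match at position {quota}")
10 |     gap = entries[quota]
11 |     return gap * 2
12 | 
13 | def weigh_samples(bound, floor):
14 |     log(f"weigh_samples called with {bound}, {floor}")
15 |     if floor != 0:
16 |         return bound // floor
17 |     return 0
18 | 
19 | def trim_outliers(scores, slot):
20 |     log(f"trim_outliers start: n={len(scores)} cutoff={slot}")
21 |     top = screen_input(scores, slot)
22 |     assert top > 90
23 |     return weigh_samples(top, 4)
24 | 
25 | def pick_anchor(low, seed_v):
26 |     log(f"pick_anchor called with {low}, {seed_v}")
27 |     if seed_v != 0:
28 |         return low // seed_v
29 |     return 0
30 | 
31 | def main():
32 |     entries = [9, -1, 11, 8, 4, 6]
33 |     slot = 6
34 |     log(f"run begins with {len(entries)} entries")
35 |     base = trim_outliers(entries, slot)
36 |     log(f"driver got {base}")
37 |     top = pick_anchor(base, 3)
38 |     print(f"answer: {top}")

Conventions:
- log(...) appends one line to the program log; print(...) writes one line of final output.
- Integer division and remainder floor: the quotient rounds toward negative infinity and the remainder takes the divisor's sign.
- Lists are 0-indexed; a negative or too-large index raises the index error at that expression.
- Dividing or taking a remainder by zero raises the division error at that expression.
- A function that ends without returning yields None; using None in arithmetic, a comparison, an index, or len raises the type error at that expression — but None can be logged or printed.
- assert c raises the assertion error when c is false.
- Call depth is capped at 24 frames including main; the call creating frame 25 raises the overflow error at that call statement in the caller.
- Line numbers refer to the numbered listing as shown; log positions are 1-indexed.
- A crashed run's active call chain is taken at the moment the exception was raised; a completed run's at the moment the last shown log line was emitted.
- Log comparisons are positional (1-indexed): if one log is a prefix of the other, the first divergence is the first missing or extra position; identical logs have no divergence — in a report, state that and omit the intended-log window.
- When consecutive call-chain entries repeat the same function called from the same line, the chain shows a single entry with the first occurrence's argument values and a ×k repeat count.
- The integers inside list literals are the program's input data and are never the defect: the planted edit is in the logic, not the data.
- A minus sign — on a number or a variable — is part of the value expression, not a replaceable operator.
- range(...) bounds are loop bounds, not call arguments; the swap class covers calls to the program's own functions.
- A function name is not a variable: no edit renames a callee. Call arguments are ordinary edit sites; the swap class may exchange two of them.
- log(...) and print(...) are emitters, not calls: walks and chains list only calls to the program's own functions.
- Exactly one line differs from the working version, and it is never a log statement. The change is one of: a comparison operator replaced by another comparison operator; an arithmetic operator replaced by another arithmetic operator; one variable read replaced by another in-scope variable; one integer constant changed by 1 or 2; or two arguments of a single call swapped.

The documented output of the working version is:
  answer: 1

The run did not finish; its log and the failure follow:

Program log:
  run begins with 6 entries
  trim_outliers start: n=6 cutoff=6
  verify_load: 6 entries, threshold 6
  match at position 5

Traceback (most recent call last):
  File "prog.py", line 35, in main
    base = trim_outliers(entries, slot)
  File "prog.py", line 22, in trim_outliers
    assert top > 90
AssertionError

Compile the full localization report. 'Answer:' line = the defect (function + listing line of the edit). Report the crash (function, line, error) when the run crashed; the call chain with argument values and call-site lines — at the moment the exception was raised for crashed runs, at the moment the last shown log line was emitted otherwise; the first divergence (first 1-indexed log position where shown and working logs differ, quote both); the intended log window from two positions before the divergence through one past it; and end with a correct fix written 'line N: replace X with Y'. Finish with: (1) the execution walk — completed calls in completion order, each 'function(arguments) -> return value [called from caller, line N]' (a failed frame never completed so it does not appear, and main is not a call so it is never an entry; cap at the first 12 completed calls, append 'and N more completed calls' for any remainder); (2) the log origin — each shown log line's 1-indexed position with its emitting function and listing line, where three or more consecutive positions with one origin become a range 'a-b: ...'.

Answer: the defect is in trim_outliers at line 22.
The tell: The log ends early — 4 lines, where the working version next logs 'weigh_samples called with 12, 4'.
Crash: trim_outliers, line 22, AssertionError.
Call chain: main -> trim_outliers([9, -1, 11, 8, 4, 6], 6) (called at line 35).
First divergence: position 5; the shown log stops at 4 lines while the working version next logs 'weigh_samples called with 12, 4'.
Intended log window:
  3: verify_load: 6 entries, threshold 6
  4: match at position 5
  5: weigh_samples called with 12, 4
  6: driver got 3
Execution walk:
  verify_load([9, -1, 11, 8, 4, 6], 6) -> 5  [called from screen_input, line 8]
  screen_input([9, -1, 11, 8, 4, 6], 6) -> 12  [called from trim_outliers, line 21]
Log origins:
  1: emitted by main (line 34)
  2: emitted by trim_outliers (line 20)
  3: emitted by verify_load (line 2)
  4: emitted by screen_input (line 9)
A correct fix: line 22: replace `>` with `<=`.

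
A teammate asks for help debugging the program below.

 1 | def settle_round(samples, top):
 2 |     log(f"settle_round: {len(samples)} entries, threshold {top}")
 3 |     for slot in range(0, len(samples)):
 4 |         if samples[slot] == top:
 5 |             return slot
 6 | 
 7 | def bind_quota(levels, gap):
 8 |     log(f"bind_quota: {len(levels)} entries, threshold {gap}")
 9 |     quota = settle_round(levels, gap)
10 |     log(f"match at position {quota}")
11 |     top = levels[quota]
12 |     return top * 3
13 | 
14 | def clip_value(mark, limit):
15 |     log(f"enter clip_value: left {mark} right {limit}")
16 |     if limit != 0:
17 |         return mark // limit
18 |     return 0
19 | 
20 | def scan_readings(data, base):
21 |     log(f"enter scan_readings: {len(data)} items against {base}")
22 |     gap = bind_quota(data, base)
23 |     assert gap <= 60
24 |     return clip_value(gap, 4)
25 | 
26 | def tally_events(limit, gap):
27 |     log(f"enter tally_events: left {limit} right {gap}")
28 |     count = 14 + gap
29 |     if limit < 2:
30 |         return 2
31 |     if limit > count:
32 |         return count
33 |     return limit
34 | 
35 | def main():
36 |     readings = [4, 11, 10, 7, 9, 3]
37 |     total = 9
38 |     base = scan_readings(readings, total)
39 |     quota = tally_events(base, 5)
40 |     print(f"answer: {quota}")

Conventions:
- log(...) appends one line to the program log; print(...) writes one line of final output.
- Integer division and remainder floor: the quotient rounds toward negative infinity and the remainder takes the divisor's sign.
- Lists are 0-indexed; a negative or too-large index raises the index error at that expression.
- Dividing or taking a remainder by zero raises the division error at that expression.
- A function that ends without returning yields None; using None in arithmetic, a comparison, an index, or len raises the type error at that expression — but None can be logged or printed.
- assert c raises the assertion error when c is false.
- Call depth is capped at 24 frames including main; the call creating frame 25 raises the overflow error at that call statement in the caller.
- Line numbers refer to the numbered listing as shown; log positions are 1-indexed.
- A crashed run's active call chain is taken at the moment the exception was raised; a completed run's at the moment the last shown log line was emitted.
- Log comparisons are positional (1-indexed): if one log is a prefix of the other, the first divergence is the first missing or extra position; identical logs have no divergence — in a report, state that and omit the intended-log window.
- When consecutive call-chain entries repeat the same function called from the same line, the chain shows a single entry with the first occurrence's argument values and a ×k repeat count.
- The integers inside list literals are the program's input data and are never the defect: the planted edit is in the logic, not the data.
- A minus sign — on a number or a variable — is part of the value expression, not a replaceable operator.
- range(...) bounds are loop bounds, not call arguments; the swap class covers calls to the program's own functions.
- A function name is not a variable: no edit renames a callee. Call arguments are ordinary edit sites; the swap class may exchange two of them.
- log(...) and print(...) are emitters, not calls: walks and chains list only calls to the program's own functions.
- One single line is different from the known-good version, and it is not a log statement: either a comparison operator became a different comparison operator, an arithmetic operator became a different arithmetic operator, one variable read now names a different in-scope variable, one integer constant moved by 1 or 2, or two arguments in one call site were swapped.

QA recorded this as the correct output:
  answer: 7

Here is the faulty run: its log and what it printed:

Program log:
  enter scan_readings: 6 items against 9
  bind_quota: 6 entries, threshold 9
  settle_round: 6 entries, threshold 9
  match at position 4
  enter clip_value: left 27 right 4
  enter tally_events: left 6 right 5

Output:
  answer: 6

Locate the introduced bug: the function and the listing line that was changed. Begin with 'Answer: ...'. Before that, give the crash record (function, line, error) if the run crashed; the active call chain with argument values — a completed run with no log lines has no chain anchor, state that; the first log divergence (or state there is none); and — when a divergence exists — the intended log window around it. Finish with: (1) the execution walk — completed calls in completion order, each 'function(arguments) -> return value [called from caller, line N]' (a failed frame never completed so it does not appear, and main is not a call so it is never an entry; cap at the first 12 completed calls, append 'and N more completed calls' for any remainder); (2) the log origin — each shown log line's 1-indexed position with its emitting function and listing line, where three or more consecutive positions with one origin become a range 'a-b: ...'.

Answer: the defect is in main at line 37.
Core observation: The log first diverges at position 1: the faulty run prints 'enter scan_readings: 6 items against 9' where the working version prints 'enter scan_readings: 6 items against 10'.
Call chain: main -> tally_events(6, 5) (called at line 39).
First divergence: position 1 — the shown line 'enter scan_readings: 6 items against 9' should read 'enter scan_readings: 6 items against 10'.
Intended log window:
  1: enter scan_readings: 6 items against 10
  2: bind_quota: 6 entries, threshold 10
Execution walk:
  settle_round([4, 11, 10, 7, 9, 3], 9) -> 4  [called from bind_quota, line 9]
  bind_quota([4, 11, 10, 7, 9, 3], 9) -> 27  [called from scan_readings, line 22]
  clip_value(27, 4) -> 6  [called from scan_readings, line 24]
  scan_readings([4, 11, 10, 7, 9, 3], 9) -> 6  [called from main, line 38]
  tally_events(6, 5) -> 6  [called from main, line 39]
Log line origins:
  1: from scan_readings, line 21
  2: from bind_quota, line 8
  3: from settle_round, line 2
  4: from bind_quota, line 10
  5: from clip_value, line 15
  6: from tally_events, line 27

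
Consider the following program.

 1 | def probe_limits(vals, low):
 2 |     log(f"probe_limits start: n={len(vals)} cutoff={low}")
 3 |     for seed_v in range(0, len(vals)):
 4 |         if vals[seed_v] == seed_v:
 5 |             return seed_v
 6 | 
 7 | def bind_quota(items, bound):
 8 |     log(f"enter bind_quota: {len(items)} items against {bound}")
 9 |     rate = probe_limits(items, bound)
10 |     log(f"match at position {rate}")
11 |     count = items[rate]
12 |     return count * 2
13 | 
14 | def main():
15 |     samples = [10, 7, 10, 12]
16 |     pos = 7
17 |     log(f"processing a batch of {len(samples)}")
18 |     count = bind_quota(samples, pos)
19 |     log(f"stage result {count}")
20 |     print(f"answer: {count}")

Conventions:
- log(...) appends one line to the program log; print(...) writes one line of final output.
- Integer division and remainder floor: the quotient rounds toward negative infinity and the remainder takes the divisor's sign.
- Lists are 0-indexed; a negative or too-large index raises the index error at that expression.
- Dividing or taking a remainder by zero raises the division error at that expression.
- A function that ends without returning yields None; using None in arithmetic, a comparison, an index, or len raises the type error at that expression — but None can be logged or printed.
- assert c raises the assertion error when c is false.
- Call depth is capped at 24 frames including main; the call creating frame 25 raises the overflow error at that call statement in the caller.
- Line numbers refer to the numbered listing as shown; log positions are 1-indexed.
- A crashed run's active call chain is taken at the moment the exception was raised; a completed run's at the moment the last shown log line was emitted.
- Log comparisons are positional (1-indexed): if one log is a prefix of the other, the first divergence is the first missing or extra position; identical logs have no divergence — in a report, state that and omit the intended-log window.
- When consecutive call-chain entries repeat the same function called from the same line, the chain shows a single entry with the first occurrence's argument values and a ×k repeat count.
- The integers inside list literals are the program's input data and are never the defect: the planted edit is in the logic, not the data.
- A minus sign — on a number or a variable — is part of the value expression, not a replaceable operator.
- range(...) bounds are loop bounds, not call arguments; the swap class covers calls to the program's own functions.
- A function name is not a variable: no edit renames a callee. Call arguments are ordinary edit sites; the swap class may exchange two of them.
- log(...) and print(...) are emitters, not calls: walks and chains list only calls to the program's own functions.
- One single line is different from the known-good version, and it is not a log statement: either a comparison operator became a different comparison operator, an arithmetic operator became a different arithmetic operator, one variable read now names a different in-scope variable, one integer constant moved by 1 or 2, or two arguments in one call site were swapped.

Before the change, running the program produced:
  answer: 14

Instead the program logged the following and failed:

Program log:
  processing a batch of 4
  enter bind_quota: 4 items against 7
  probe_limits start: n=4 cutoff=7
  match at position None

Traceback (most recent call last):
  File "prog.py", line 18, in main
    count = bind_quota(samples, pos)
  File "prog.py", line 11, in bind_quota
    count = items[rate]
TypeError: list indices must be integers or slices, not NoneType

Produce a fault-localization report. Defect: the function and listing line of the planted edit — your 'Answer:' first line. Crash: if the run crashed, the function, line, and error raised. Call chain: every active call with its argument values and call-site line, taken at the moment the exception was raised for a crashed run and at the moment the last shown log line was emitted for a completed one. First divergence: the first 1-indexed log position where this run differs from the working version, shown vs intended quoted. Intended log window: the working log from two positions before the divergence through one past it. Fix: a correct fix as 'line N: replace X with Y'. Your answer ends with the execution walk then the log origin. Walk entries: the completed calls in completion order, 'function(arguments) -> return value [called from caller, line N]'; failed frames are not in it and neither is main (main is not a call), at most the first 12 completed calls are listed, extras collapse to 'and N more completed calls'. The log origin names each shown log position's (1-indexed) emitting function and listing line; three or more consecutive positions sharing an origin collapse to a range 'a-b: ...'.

Answer: the defect is in probe_limits at line 4.
Key fact: The log first diverges at position 4: the faulty run prints 'match at position None' where the working version prints 'match at position 1'.
Crash: bind_quota, line 11, TypeError.
Call chain: main -> bind_quota([10, 7, 10, 12], 7) (called at line 18).
First divergence: position 4 — shown 'match at position None', intended 'match at position 1'.
Intended log window:
  2: enter bind_quota: 4 items against 7
  3: probe_limits start: n=4 cutoff=7
  4: match at position 1
  5: stage result 14
Execution walk:
  probe_limits([10, 7, 10, 12], 7) -> None  [called from bind_quota, line 9]
Log origin:
  1 — main, line 17
  2 — bind_quota, line 8
  3 — probe_limits, line 2
  4 — bind_quota, line 10
A correct fix: line 4: replace `vals[seed_v] == seed_v` with `vals[seed_v] == low`.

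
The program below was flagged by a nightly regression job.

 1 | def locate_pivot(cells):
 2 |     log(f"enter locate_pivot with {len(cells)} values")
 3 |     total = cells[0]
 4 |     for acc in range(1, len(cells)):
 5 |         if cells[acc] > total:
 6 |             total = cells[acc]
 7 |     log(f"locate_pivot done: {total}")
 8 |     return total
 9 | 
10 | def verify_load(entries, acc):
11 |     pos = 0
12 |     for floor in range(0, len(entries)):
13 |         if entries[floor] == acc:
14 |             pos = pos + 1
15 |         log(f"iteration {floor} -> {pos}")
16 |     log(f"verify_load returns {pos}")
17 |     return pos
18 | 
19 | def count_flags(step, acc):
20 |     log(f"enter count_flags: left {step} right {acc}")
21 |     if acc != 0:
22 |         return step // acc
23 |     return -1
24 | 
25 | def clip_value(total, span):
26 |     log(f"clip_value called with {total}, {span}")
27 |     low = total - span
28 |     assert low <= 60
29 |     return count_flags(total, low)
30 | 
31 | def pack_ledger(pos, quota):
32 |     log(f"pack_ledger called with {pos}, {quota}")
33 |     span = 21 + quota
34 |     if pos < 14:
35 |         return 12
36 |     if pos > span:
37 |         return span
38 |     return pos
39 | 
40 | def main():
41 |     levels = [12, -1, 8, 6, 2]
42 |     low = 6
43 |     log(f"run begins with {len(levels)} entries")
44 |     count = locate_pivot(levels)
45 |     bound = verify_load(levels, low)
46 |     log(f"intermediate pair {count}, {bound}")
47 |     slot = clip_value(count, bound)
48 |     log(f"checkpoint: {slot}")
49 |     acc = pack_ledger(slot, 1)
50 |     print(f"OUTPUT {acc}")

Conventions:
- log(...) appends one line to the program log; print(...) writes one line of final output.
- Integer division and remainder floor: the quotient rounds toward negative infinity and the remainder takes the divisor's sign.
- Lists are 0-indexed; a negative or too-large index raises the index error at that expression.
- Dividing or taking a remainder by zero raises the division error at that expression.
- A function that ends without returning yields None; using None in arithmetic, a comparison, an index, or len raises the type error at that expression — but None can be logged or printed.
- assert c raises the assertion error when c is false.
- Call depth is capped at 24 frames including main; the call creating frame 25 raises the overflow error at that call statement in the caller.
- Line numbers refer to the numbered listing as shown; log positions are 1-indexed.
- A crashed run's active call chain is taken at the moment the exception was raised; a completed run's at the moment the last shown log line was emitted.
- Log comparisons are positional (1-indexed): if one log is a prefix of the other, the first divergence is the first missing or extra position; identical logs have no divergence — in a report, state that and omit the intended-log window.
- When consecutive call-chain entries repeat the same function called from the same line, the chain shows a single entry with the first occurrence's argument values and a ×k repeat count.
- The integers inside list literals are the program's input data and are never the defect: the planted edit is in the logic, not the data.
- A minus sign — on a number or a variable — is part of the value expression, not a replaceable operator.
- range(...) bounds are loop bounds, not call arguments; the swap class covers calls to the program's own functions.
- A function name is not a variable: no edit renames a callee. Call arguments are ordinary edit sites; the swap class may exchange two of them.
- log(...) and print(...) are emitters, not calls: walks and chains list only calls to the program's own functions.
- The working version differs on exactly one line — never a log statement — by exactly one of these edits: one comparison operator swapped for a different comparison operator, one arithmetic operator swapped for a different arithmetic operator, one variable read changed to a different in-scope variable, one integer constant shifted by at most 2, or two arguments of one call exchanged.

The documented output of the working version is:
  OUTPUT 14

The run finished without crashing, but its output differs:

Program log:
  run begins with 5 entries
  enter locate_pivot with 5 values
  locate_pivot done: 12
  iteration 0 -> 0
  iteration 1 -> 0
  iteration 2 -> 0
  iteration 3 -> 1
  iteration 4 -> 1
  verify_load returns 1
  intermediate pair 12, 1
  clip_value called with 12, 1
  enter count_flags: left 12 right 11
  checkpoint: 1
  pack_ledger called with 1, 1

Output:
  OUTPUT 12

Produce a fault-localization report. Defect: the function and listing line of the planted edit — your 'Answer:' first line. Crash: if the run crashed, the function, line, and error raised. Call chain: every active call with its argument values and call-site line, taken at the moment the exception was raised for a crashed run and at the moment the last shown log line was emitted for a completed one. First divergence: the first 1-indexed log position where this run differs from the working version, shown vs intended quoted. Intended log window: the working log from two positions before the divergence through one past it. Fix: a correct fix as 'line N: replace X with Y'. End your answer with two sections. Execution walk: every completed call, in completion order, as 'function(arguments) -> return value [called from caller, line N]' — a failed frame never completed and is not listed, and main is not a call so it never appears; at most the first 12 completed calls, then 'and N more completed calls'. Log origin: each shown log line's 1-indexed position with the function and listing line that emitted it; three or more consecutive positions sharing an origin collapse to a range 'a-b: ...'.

Answer: the defect is in pack_ledger at line 35.
Core observation: Nothing in the log betrays the bug — only the output does.
Call chain: main -> pack_ledger(1, 1) (called at line 49).
First divergence: none; the two logs match at every position.
Execution walk:
  locate_pivot([12, -1, 8, 6, 2]) -> 12  [called from main, line 44]
  verify_load([12, -1, 8, 6, 2], 6) -> 1  [called from main, line 45]
  count_flags(12, 11) -> 1  [called from clip_value, line 29]
  clip_value(12, 1) -> 1  [called from main, line 47]
  pack_ledger(1, 1) -> 12  [called from main, line 49]
Log origins:
  1: logged in main at line 43
  2: logged in locate_pivot at line 2
  3: logged in locate_pivot at line 7
  4-8: logged in verify_load at line 15
  9: logged in verify_load at line 16
  10: logged in main at line 46
  11: logged in clip_value at line 26
  12: logged in count_flags at line 20
  13: logged in main at line 48
  14: logged in pack_ledger at line 32
A correct fix: line 35: replace `12` with `14`.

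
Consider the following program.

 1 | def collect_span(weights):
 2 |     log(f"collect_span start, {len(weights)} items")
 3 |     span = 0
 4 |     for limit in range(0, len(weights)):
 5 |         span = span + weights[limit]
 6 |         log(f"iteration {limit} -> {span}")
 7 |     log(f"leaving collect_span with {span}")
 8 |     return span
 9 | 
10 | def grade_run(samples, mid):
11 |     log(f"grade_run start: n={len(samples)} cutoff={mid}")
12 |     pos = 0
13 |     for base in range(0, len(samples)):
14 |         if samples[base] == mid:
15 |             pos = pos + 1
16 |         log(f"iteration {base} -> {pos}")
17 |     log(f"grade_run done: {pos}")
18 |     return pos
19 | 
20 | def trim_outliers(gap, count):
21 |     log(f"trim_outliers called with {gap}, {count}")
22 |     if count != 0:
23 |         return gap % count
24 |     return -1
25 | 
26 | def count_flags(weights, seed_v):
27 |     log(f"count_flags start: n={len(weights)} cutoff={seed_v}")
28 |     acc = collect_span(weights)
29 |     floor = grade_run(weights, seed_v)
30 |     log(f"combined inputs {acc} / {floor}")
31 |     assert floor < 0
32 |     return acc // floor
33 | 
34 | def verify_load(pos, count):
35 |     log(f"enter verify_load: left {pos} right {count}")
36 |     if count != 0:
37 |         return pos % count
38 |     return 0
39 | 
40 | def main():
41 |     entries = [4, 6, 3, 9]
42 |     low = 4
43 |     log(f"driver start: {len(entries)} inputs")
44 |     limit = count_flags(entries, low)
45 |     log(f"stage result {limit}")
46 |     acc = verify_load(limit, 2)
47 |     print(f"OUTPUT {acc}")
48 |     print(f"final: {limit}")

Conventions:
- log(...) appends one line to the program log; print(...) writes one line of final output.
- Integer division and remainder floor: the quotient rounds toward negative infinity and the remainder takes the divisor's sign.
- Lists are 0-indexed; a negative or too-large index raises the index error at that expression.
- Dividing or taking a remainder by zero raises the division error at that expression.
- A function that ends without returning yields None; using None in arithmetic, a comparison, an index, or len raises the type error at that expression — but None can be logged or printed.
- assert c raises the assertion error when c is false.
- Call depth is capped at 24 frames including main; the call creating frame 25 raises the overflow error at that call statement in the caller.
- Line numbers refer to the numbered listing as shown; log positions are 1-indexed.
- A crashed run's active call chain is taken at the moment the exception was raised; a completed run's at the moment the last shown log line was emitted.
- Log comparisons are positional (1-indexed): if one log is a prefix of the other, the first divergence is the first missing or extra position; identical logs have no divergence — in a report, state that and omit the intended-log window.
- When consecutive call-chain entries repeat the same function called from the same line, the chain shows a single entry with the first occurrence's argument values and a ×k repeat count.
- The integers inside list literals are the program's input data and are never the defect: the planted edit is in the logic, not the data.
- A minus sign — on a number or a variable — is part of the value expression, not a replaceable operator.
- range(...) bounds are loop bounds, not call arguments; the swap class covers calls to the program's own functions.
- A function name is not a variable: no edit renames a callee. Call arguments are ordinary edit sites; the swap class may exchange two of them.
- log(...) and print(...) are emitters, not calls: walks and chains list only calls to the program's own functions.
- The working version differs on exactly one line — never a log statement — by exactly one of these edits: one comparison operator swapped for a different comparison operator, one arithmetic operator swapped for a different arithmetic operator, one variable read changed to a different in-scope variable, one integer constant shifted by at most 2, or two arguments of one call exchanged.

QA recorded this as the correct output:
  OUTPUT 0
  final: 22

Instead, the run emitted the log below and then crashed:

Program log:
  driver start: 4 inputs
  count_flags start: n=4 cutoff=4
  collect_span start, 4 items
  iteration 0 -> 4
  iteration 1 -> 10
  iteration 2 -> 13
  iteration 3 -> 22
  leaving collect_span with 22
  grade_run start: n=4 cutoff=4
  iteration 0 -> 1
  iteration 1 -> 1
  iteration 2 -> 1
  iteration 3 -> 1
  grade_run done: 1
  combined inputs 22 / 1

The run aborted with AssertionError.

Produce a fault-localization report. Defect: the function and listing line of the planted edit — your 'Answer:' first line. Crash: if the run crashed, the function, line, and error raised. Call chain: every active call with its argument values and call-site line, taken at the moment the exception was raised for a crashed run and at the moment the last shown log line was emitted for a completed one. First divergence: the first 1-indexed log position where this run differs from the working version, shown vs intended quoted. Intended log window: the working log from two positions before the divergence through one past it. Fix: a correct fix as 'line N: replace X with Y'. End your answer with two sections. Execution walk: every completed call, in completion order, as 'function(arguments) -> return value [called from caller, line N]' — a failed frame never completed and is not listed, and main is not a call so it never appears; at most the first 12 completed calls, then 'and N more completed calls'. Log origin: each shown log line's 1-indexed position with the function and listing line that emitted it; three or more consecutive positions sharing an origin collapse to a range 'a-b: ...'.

Answer: the defect is in count_flags at line 31.
Core observation: A complete run would log 'stage result 22' next, but this one stopped at 15 lines.
Crash: count_flags, line 31, AssertionError.
Call chain: main -> count_flags([4, 6, 3, 9], 4) (called at line 44).
First divergence: position 16 (shown log ended at 15 lines; the working version continues: 'stage result 22').
Intended log window:
  14: grade_run done: 1
  15: combined inputs 22 / 1
  16: stage result 22
  17: enter verify_load: left 22 right 2
Execution walk:
  collect_span([4, 6, 3, 9]) -> 22  [called from count_flags, line 28]
  grade_run([4, 6, 3, 9], 4) -> 1  [called from count_flags, line 29]
Origin of each log line:
  1: logged in main at line 43
  2: logged in count_flags at line 27
  3: logged in collect_span at line 2
  4-7: logged in collect_span at line 6
  8: logged in collect_span at line 7
  9: logged in grade_run at line 11
  10-13: logged in grade_run at line 16
  14: logged in grade_run at line 17
  15: logged in count_flags at line 30
A correct fix: line 31: replace `<` with `>`.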